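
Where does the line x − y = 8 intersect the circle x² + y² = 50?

Substitute y = x − 8:
2x² − 16x + 14 = 0  ⟹  x² − 8x + 7 = 0
x = 7 or x = 1, giving (7, −1) and (1, −7).

(1, −7) and (7, −1)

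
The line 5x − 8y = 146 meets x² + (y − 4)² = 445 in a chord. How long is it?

2√89

Express y = (−146 + 5x)/8 and substitute into the circle:
89x² − 1780x + 3204 = 0  ⟹  x² − 20x + 36 = 0
x = 18 or x = 2, giving (18, −7) and (2, −17).
Chord length = distance between (18, −7) and (2, −17) = √356 = 2√89.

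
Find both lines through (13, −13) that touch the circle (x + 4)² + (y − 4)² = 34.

A line y − (−13) = m(x − (13)) is tangent when its distance from (−4, 4) is √34:
(−17m − (17))² = 34(m² + 1)
15m² + 34m + 15 = 0, so m = −3/5 or m = −5/3.
Through (13, −13) these give 3x + 5y = −26 and 5x + 3y = 26.

3x + 5y = −26 and 5x + 3y = 26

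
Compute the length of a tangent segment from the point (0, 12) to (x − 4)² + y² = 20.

The centre is (4, 0) and r = 2√5. The square of the distance from P to the centre is 16 + 144 = 160.
The tangent meets the radius at right angles, so tangent² = |PO|² − r² = 160 − 20 = 140.

2√35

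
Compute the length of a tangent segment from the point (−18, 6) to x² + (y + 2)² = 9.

√379

The centre is (0, −2) and r = 3. The square of the distance from P to the centre is 324 + 64 = 388.
By the tangent–radius right angle, tangent length = √(|PO|² − r²) = √379.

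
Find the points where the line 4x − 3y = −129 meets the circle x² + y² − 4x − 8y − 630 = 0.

Express y = (129 + 4x)/3 and substitute into the circle:
25x² + 900x + 7875 = 0  ⟹  x² + 36x + 315 = 0
x = −15 or x = −21, giving (−15, 23) and (−21, 15).

(−21, 15) and (−15, 23)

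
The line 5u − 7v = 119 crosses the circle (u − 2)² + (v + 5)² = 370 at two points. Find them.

From the line, v = (−119 + 5u)/7. Substituting:
74u² − 1036u − 10878 = 0  ⟹  u² − 14u − 147 = 0
u = 21 or u = −7, giving (21, −2) and (−7, −22).

(−7, −22) and (21, −2)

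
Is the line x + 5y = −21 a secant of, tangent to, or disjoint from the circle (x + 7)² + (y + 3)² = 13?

d² = (1·(−7) + 5·(−3) − (−21))²/26 = 1/26; r² = 13.
Since d² < r², the line cuts the circle twice.

secant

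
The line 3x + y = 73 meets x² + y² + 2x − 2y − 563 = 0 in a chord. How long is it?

Centre (−1, 1), r² = 565. Perpendicular distance d from centre to line = |−75| / √10 = 75/√10.
Half the chord is √(r² − d²) = √(5/2), so the full chord is √10.

√10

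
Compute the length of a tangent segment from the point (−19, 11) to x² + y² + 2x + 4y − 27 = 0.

Centre (−1, −2), r² = 32. |PO|² = (−18)² + (13)² = 493.
Power of the point: PT² = |PO|² − r² = 461, so PT = √461.

√461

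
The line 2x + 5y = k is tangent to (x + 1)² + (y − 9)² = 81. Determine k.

k = 43 ± 9√29

The line touches the circle iff its distance from (−1, 9) is 9:
|2·(−1) + 5·9 − k| / √29 = 9
|k − (43)| = 9√29.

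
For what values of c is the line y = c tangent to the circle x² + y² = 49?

The line touches the circle iff its distance from (0, 0) is 7:
|0·0 + 1·0 − c| / √1 = 7
|c| = 7, so c = 7 or c = −7.

c = −7 or c = 7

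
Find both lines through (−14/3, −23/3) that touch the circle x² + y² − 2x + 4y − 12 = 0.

4x − y = −11 and x − 4y = 26

A line y − (−23/3) = m(x − (−14/3)) is tangent when its distance from (1, −2) is √17:
(17/3m − (17/3))² = 17(m² + 1)
4m² − 17m + 4 = 0, so m = 4 or m = 1/4.
With m = 4: 4x − y = −11. With m = 1/4: x − 4y = 26.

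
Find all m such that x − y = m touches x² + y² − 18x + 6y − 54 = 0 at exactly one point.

Tangency holds when the distance from the centre (9, −3) to the line equals the radius 12:
|1·9 − 1·(−3) − m| / √2 = 12
|m − (12)| = 12√2.

m = 12 ± 12√2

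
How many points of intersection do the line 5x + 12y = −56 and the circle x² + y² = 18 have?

d² = (5·0 + 12·0 − (−56))²/169 = 3136/169; r² = 18.
Since d² > r², the line lies outside the circle.

0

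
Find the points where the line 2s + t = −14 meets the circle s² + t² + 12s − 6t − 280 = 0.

Express t = −2s − 14 and substitute into the circle:
5s² + 80s = 0  ⟹  s² + 16s = 0
s = 0 or s = −16, giving (0, −14) and (−16, 18).

(−16, 18) and (0, −14)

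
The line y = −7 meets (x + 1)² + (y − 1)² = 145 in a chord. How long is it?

Express y = −7 and substitute into the circle:
x² + 2x − 80 = 0
x = 8 or x = −10, giving (8, −7) and (−10, −7).
Chord length = distance between (8, −7) and (−10, −7) = √324 = 18.

18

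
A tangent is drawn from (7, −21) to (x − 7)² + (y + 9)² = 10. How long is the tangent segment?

√134

The centre is (7, −9) and r = √10. The square of the distance from P to the centre is 0 + 144 = 144.
The tangent meets the radius at right angles, so tangent² = |PO|² − r² = 144 − 10 = 134.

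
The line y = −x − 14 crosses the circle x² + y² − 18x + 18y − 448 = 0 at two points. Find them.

(−14, 0) and (18, −32)

Substitute y = −x − 14:
2x² − 8x − 504 = 0  ⟹  x² − 4x − 252 = 0
x = 18 or x = −14, giving (18, −32) and (−14, 0).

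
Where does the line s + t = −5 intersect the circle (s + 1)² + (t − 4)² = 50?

From the line, t = −s − 5. Substituting:
2s² + 20s + 32 = 0  ⟹  s² + 10s + 16 = 0
s = −2 or s = −8, giving (−2, −3) and (−8, 3).

(−8, 3) and (−2, −3)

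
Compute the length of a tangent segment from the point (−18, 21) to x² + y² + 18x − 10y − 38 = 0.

With centre O = (−9, 5), |OP|² = 337 and r² = 144.
Power of the point: PT² = |PO|² − r² = 193, so PT = √193.

√193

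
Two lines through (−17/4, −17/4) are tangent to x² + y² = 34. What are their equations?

5x + 3y = −34 and 3x + 5y = −34

A line y − (−17/4) = m(x − (−17/4)) is tangent when its distance from (0, 0) is √34:
[m·(17/4) − (17/4)]² = 34(m² + 1)
15m² + 34m + 15 = 0, so m = −5/3 or m = −3/5.
Through (−17/4, −17/4) these give 5x + 3y = −34 and 3x + 5y = −34.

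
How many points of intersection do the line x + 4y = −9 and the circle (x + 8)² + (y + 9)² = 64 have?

0

d² = (1·(−8) + 4·(−9) − (−9))²/17 = 1225/17; r² = 64.
Since d² > r², the line lies outside the circle.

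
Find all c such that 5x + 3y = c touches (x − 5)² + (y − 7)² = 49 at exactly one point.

For a tangent, require d(centre, line) = r = 7.
|5·5 + 3·7 − c| / √34 = 7
|c − (46)| = 7√34.

c = 46 ± 7√34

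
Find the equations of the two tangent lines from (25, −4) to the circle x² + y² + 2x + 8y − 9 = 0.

Let a tangent through (25, −4) have slope m. Its distance from (−1, −4) must equal √26:
(−26m − (0))² = 26(m² + 1)
25m² − 1 = 0, so m = −1/5 or m = 1/5.
Through (25, −4) these give x + 5y = 5 and x − 5y = 45.

x + 5y = 5 and x − 5y = 45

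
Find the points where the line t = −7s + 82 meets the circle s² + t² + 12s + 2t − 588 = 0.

(9, 19) and (14, −16)

From the line, t = −7s + 82. Substituting:
50s² − 1150s + 6300 = 0  ⟹  s² − 23s + 126 = 0
s = 14 or s = 9, giving (14, −16) and (9, 19).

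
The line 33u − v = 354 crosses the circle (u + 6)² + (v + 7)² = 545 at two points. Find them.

(10, −24) and (11, 9)

Express v = 33u − 354 and substitute into the circle:
1090u² − 22890u + 119900 = 0  ⟹  u² − 21u + 110 = 0
u = 11 or u = 10, giving (11, 9) and (10, −24).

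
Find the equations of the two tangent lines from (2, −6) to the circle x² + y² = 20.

Let a tangent through (2, −6) have slope m. Its distance from (0, 0) must equal 2√5:
(−2m − (6))² = 20(m² + 1)
2m² − 3m − 2 = 0, so m = 2 or m = −1/2.
With m = 2: 2x − y = 10. With m = −1/2: x + 2y = −10.

2x − y = 10 and x + 2y = −10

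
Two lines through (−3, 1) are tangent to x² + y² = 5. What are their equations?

Write the tangent as mx − y + (1 − m·(−3)) = 0 and set its distance from the centre to √5:
[m·(3) − (−1)]² = 5(m² + 1)
2m² + 3m − 2 = 0, so m = 1/2 or m = −2.
With m = 1/2: x − 2y = −5. With m = −2: 2x + y = −5.

x − 2y = −5 and 2x + y = −5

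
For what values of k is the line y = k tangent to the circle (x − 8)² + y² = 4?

Tangency holds when the distance from the centre (8, 0) to the line equals the radius 2:
|0·8 + 1·0 − k| / √1 = 2
|k| = 2, so k = 2 or k = −2.

k = −2 or k = 2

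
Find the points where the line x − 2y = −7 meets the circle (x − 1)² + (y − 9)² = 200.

Substitute y = (7 + x)/2:
5x² − 30x − 675 = 0  ⟹  x² − 6x − 135 = 0
x = 15 or x = −9, giving (15, 11) and (−9, −1).

(−9, −1) and (15, 11)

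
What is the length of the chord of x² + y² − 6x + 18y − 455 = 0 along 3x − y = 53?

13√10

The distance from (3, −9) to the line is 35/√10, and r² = 545.
Half the chord is √(r² − d²) = √(845/2), so the full chord is 13√10.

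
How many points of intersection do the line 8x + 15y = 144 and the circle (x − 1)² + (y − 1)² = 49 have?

0

Substituting the line into the circle gives 289x² − 2514x + 5841 = 0.
Δ = 6320196 − 6752196 = −432000.
No real roots: the line does not meet the circle.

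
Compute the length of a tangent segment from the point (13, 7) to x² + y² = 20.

3√22

Centre (0, 0), r² = 20. |PO|² = (13)² + (7)² = 218.
By the tangent–radius right angle, tangent length = √(|PO|² − r²) = √198 = 3√22.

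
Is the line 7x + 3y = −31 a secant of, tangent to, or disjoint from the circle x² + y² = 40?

secant

d² = (7·0 + 3·0 − (−31))²/58 = 961/58; r² = 40.
Since d² < r², the line cuts the circle twice.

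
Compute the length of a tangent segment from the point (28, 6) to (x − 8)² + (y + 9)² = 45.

Centre (8, −9), r² = 45. |PO|² = (20)² + (15)² = 625.
By the tangent–radius right angle, tangent length = √(|PO|² − r²) = √580 = 2√145.

2√145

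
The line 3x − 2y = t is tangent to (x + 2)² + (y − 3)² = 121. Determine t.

t = −12 ± 11√13

For a tangent, require d(centre, line) = r = 11.
|3·(−2) − 2·3 − t| / √13 = 11
|t − (−12)| = 11√13.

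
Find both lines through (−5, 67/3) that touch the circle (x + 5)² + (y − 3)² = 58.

7x − 3y = −102 and 7x + 3y = 32

Let a tangent through (−5, 67/3) have slope m. Its distance from (−5, 3) must equal √58:
[m·(0) − (−58/3)]² = 58(m² + 1)
9m² − 49 = 0, so m = 7/3 or m = −7/3.
With m = 7/3: 7x − 3y = −102. With m = −7/3: 7x + 3y = 32.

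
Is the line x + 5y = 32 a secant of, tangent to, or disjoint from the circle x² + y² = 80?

Substituting the line into the circle gives 26x² − 64x − 976 = 0.
Δ = 4096 − (−101504) = 105600.
Two real roots: the line is a secant.

secant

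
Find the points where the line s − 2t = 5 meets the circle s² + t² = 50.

Express t = (−5 + s)/2 and substitute into the circle:
5s² − 10s − 175 = 0  ⟹  s² − 2s − 35 = 0
s = 7 or s = −5, giving (7, 1) and (−5, −5).

(−5, −5) and (7, 1)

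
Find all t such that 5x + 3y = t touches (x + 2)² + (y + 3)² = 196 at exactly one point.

t = −19 ± 14√34

For a tangent, require d(centre, line) = r = 14.
|5·(−2) + 3·(−3) − t| / √34 = 14
|t − (−19)| = 14√34.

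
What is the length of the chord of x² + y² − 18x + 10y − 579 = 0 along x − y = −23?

√2

Substitute y = x + 23:
2x² + 38x + 180 = 0  ⟹  x² + 19x + 90 = 0
x = −9 or x = −10, giving (−9, 14) and (−10, 13).
|(−9, 14) − (−10, 13)| = √((1)² + (1)²) = √2.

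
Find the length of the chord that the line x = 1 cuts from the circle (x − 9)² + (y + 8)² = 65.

Centre (9, −8), r² = 65. Perpendicular distance d from centre to line = |8| / √1 = 8.
Half the chord is √(r² − d²) = √(1), so the full chord is 2.

2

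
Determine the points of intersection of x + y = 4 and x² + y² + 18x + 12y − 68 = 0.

Express y = −x + 4 and substitute into the circle:
2x² − 2x − 4 = 0  ⟹  x² − x − 2 = 0
x = 2 or x = −1, giving (2, 2) and (−1, 5).

(−1, 5) and (2, 2)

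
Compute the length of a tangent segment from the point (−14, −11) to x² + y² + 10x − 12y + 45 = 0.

√354

The centre is (−5, 6) and r = 4. The square of the distance from P to the centre is 81 + 289 = 370.
The tangent meets the radius at right angles, so tangent² = |PO|² − r² = 370 − 16 = 354.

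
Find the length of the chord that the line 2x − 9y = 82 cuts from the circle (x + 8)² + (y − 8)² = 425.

2√85

Express y = (−82 + 2x)/9 and substitute into the circle:
85x² + 680x − 5525 = 0  ⟹  x² + 8x − 65 = 0
x = 5 or x = −13, giving (5, −8) and (−13, −12).
Chord length = distance between (5, −8) and (−13, −12) = √340 = 2√85.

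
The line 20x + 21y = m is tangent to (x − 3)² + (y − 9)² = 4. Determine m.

The line touches the circle iff its distance from (3, 9) is 2:
|20·3 + 21·9 − m| / √841 = 2
|m − (249)| = 2·29, so m = 307 or m = 191.

m = 191 or m = 307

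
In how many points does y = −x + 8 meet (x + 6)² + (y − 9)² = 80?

2

Substituting the line into the circle gives 2x² + 14x − 43 = 0.
Δ = 196 − (−344) = 540.
Two real roots: the line is a secant.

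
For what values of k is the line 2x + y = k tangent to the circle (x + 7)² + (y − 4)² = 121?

k = −10 ± 11√5

The line touches the circle iff its distance from (−7, 4) is 11:
|2·(−7) + 1·4 − k| / √5 = 11
|k − (−10)| = 11√5.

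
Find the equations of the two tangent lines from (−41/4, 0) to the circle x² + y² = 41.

Write the tangent as mx − y + (0 − m·(−41/4)) = 0 and set its distance from the centre to √41:
[m·(41/4) − (0)]² = 41(m² + 1)
25m² − 16 = 0, so m = 4/5 or m = −4/5.
Through (−41/4, 0) these give 4x − 5y = −41 and 4x + 5y = −41.

4x − 5y = −41 and 4x + 5y = −41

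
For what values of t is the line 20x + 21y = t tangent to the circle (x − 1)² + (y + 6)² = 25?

t = −251 or t = 39

For a tangent, require d(centre, line) = r = 5.
|20·1 + 21·(−6) − t| / √841 = 5
|t − (−106)| = 5·29, so t = 39 or t = −251.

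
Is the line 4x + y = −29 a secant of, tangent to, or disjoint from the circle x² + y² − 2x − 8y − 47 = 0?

Substituting the line into the circle gives 17x² + 262x + 1026 = 0.
Discriminant = (262)² − 4·17·(1026) = −1124 < 0.
No real roots: the line does not meet the circle.

disjoint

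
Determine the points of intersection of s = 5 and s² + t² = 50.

(5, −5) and (5, 5)

The line gives s = 5. Substituting into the circle:
t² − 25 = 0
t = 5 or t = −5, giving (5, 5) and (5, −5).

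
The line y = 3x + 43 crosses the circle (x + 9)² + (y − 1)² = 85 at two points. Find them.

(−16, −5) and (−11, 10)

Substitute y = 3x + 43:
10x² + 270x + 1760 = 0  ⟹  x² + 27x + 176 = 0
x = −11 or x = −16, giving (−11, 10) and (−16, −5).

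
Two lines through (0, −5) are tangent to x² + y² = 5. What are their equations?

A line y − (−5) = m(x − (0)) is tangent when its distance from (0, 0) is √5:
(0m − (5))² = 5(m² + 1)
m² − 4 = 0, so m = 2 or m = −2.
Through (0, −5) these give 2x − y = 5 and 2x + y = −5.

2x − y = 5 and 2x + y = −5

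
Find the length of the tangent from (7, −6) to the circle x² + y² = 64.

The centre is (0, 0) and r = 8. The square of the distance from P to the centre is 49 + 36 = 85.
Power of the point: PT² = |PO|² − r² = 21, so PT = √21.

√21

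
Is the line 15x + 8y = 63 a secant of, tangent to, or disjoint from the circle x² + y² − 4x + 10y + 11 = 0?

Substituting the line into the circle gives 289x² − 3346x + 9713 = 0.
Δ = 11195716 − 11228228 = −32512.
No real roots: the line does not meet the circle.

disjoint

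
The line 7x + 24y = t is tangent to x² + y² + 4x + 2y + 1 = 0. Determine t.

t = −88 or t = 12

Tangency holds when the distance from the centre (−2, −1) to the line equals the radius 2:
|7·(−2) + 24·(−1) − t| / √625 = 2
|t − (−38)| = 2·25, so t = 12 or t = −88.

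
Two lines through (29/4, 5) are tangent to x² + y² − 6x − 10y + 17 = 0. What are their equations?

4x + y = 34 and 4x − y = 24

A line y − (5) = m(x − (29/4)) is tangent when its distance from (3, 5) is √17:
[m·(−17/4) − (0)]² = 17(m² + 1)
m² − 16 = 0, so m = −4 or m = 4.
Through (29/4, 5) these give 4x + y = 34 and 4x − y = 24.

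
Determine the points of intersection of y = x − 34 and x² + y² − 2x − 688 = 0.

Express y = x − 34 and substitute into the circle:
2x² − 70x + 468 = 0  ⟹  x² − 35x + 234 = 0
x = 26 or x = 9, giving (26, −8) and (9, −25).

(9, −25) and (26, −8)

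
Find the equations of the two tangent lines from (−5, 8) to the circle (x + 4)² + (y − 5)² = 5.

Let a tangent through (−5, 8) have slope m. Its distance from (−4, 5) must equal √5:
[m·(1) − (−3)]² = 5(m² + 1)
2m² − 3m − 2 = 0, so m = 2 or m = −1/2.
Through (−5, 8) these give 2x − y = −18 and x + 2y = 11.

2x − y = −18 and x + 2y = 11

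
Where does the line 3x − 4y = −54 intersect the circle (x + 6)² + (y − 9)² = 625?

From the line, y = (54 + 3x)/4. Substituting:
25x² + 300x − 9100 = 0  ⟹  x² + 12x − 364 = 0
x = 14 or x = −26, giving (14, 24) and (−26, −6).

(−26, −6) and (14, 24)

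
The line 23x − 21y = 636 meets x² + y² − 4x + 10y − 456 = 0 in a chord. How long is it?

√970

From the line, y = (−636 + 23x)/21. Substituting:
970x² − 26190x + 69840 = 0  ⟹  x² − 27x + 72 = 0
x = 24 or x = 3, giving (24, −4) and (3, −27).
Chord length = distance between (24, −4) and (3, −27) = √970 = √970.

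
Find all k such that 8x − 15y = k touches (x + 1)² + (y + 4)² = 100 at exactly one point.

The line touches the circle iff its distance from (−1, −4) is 10:
|8·(−1) − 15·(−4) − k| / √289 = 10
|k − (52)| = 10·17, so k = 222 or k = −118.

k = −118 or k = 222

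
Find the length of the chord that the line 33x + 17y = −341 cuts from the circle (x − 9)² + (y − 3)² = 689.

Substitute y = (−341 − 33x)/17:
1378x² + 20670x − 22048 = 0  ⟹  x² + 15x − 16 = 0
x = 1 or x = −16, giving (1, −22) and (−16, 11).
Chord length = distance between (1, −22) and (−16, 11) = √1378 = √1378.

√1378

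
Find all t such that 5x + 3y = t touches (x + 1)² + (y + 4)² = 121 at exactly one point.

The line touches the circle iff its distance from (−1, −4) is 11:
|5·(−1) + 3·(−4) − t| / √34 = 11
|t − (−17)| = 11√34.

t = −17 ± 11√34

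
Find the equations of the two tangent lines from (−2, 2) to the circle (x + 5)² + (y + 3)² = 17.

Write the tangent as mx − y + (2 − m·(−2)) = 0 and set its distance from the centre to √17:
[m·(−3) − (−5)]² = 17(m² + 1)
4m² + 15m − 4 = 0, so m = −4 or m = 1/4.
Through (−2, 2) these give 4x + y = −6 and x − 4y = −10.

4x + y = −6 and x − 4y = −10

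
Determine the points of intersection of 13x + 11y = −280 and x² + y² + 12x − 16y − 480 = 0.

From the line, y = (−280 − 13x)/11. Substituting:
290x² + 11020x + 69600 = 0  ⟹  x² + 38x + 240 = 0
x = −8 or x = −30, giving (−8, −16) and (−30, 10).

(−30, 10) and (−8, −16)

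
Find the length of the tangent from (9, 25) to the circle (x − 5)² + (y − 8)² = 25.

2√70

The centre is (5, 8) and r = 5. The square of the distance from P to the centre is 16 + 289 = 305.
By the tangent–radius right angle, tangent length = √(|PO|² − r²) = √280 = 2√70.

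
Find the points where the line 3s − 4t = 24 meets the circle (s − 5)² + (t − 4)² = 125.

From the line, t = (−24 + 3s)/4. Substituting:
25s² − 400s = 0  ⟹  s² − 16s = 0
s = 16 or s = 0, giving (16, 6) and (0, −6).

(0, −6) and (16, 6)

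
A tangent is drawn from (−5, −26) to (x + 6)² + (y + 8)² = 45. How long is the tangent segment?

2√70

With centre O = (−6, −8), |OP|² = 325 and r² = 45.
Power of the point: PT² = |PO|² − r² = 280, so PT = 2√70.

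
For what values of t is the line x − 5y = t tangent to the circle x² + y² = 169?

The line touches the circle iff its distance from (0, 0) is 13:
|1·0 − 5·0 − t| / √26 = 13
|t| = 13√26.

t = ±13√26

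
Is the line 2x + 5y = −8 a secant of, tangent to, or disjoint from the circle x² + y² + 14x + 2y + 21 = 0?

secant

Substituting the line into the circle gives 29x² + 362x + 509 = 0.
Δ = 131044 − 59044 = 72000.
Two real roots: the line is a secant.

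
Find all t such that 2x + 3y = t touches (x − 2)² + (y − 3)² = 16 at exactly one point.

For a tangent, require d(centre, line) = r = 4.
|2·2 + 3·3 − t| / √13 = 4
|t − (13)| = 4√13.

t = 13 ± 4√13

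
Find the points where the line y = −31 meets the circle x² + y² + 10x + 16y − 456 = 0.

(−9, −31) and (−1, −31)

Express y = −31 and substitute into the circle:
x² + 10x + 9 = 0
x = −1 or x = −9, giving (−1, −31) and (−9, −31).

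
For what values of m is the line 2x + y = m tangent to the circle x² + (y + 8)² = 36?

m = −8 ± 6√5

Tangency holds when the distance from the centre (0, −8) to the line equals the radius 6:
|2·0 + 1·(−8) − m| / √5 = 6
|m − (−8)| = 6√5.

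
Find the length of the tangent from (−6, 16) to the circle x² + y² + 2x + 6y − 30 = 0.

√346

With centre O = (−1, −3), |OP|² = 386 and r² = 40.
Power of the point: PT² = |PO|² − r² = 346, so PT = √346.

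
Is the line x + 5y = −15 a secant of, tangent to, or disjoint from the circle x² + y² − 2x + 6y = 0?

secant

Substituting the line into the circle gives 26x² − 50x − 225 = 0.
Δ = 2500 − (−23400) = 25900.
Two real roots: the line is a secant.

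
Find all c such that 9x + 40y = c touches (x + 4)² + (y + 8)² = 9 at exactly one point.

For a tangent, require d(centre, line) = r = 3.
|9·(−4) + 40·(−8) − c| / √1681 = 3
|c − (−356)| = 3·41, so c = −233 or c = −479.

c = −479 or c = −233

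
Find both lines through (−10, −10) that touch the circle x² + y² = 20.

x − 2y = 10 and 2x − y = −10

A line y − (−10) = m(x − (−10)) is tangent when its distance from (0, 0) is 2√5:
(10m − (10))² = 20(m² + 1)
2m² − 5m + 2 = 0, so m = 1/2 or m = 2.
With m = 1/2: x − 2y = 10. With m = 2: 2x − y = −10.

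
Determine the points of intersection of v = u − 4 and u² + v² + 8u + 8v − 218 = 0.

(−13, −17) and (9, 5)

Express v = u − 4 and substitute into the circle:
2u² + 8u − 234 = 0  ⟹  u² + 4u − 117 = 0
u = 9 or u = −13, giving (9, 5) and (−13, −17).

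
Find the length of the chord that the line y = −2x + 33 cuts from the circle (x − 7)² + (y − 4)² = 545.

From the line, y = −2x + 33. Substituting:
5x² − 130x + 345 = 0  ⟹  x² − 26x + 69 = 0
x = 23 or x = 3, giving (23, −13) and (3, 27).
|(23, −13) − (3, 27)| = √((20)² + (−40)²) = 20√5.

20√5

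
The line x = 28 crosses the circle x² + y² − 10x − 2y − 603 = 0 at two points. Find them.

(28, −9) and (28, 11)

The line gives x = 28. Substituting into the circle:
y² − 2y − 99 = 0
y = 11 or y = −9, giving (28, 11) and (28, −9).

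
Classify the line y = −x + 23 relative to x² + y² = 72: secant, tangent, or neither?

neither

Centre (0, 0), r² = 72. Distance² from centre to line = (−23)²/2 = 529/2.
Since d² > r², the line lies outside the circle.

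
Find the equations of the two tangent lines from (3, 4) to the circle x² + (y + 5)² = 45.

Write the tangent as mx − y + (4 − m·(3)) = 0 and set its distance from the centre to 3√5:
[m·(−3) − (−9)]² = 45(m² + 1)
2m² + 3m − 2 = 0, so m = −2 or m = 1/2.
Through (3, 4) these give 2x + y = 10 and x − 2y = −5.

2x + y = 10 and x − 2y = −5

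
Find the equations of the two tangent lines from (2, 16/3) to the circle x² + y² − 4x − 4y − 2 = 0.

A line y − (16/3) = m(x − (2)) is tangent when its distance from (2, 2) is √10:
[m·(0) − (−10/3)]² = 10(m² + 1)
9m² − 1 = 0, so m = 1/3 or m = −1/3.
With m = 1/3: x − 3y = −14. With m = −1/3: x + 3y = 18.

x − 3y = −14 and x + 3y = 18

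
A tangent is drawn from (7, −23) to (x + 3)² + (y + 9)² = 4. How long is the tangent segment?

2√73

The centre is (−3, −9) and r = 2. The square of the distance from P to the centre is 100 + 196 = 296.
Power of the point: PT² = |PO|² − r² = 292, so PT = 2√73.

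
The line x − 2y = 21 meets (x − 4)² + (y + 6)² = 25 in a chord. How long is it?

The distance from (4, −6) to the line is 5/√5, and r² = 25.
Chord = 2√(r² − d²) = 2·√(20) = 4√5.

4√5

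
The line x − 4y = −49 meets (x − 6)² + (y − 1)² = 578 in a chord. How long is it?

10√17

The distance from (6, 1) to the line is 51/√17, and r² = 578.
Half the chord is √(r² − d²) = √(425), so the full chord is 10√17.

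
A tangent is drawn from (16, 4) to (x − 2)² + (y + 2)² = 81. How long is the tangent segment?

With centre O = (2, −2), |OP|² = 232 and r² = 81.
The tangent meets the radius at right angles, so tangent² = |PO|² − r² = 232 − 81 = 151.

√151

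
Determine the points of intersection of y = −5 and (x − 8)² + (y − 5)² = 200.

Substitute y = −5:
x² − 16x − 36 = 0
x = 18 or x = −2, giving (18, −5) and (−2, −5).

(−2, −5) and (18, −5)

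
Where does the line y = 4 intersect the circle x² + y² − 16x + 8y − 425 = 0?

(−13, 4) and (29, 4)

Express y = 4 and substitute into the circle:
x² − 16x − 377 = 0
x = 29 or x = −13, giving (29, 4) and (−13, 4).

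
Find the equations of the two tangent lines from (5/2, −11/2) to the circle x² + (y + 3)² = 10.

x − 3y = 19 and 3x − y = 13

A line y − (−11/2) = m(x − (5/2)) is tangent when its distance from (0, −3) is √10:
(−5/2m − (5/2))² = 10(m² + 1)
3m² − 10m + 3 = 0, so m = 1/3 or m = 3.
With m = 1/3: x − 3y = 19. With m = 3: 3x − y = 13.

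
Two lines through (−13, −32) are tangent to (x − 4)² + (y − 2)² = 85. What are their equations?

9x − 2y = −53 and 7x − 6y = 101

Write the tangent as mx − y + (−32 − m·(−13)) = 0 and set its distance from the centre to √85:
(17m − (34))² = 85(m² + 1)
12m² − 68m + 63 = 0, so m = 9/2 or m = 7/6.
Through (−13, −32) these give 9x − 2y = −53 and 7x − 6y = 101.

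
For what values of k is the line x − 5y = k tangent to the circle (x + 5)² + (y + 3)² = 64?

k = 10 ± 8√26

For a tangent, require d(centre, line) = r = 8.
|1·(−5) − 5·(−3) − k| / √26 = 8
|k − (10)| = 8√26.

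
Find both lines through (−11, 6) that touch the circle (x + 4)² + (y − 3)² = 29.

2x − 5y = −52 and 5x + 2y = −43

Write the tangent as mx − y + (6 − m·(−11)) = 0 and set its distance from the centre to √29:
[m·(7) − (−3)]² = 29(m² + 1)
10m² + 21m − 10 = 0, so m = 2/5 or m = −5/2.
With m = 2/5: 2x − 5y = −52. With m = −5/2: 5x + 2y = −43.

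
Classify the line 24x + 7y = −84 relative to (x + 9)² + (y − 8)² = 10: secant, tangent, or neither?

Substituting the line into the circle gives 625x² + 7602x + 23079 = 0.
Discriminant = (7602)² − 4·625·(23079) = 92904 > 0.
Two real roots: the line is a secant.

secant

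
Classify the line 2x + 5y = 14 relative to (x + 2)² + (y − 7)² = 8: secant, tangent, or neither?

Substituting the line into the circle gives 29x² + 184x + 341 = 0.
Discriminant = (184)² − 4·29·(341) = −5700 < 0.
No real roots: the line does not meet the circle.

neither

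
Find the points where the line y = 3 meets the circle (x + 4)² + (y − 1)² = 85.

From the line, y = 3. Substituting:
x² + 8x − 65 = 0
x = 5 or x = −13, giving (5, 3) and (−13, 3).

(−13, 3) and (5, 3)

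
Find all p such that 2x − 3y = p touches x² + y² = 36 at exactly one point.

The line touches the circle iff its distance from (0, 0) is 6:
|2·0 − 3·0 − p| / √13 = 6
|p| = 6√13.

p = ±6√13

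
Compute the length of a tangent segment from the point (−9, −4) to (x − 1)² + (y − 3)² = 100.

Centre (1, 3), r² = 100. |PO|² = (−10)² + (−7)² = 149.
The tangent meets the radius at right angles, so tangent² = |PO|² − r² = 149 − 100 = 49.

7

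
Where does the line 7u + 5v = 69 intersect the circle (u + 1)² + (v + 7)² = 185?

(7, 4) and (12, −3)

From the line, v = (69 − 7u)/5. Substituting:
74u² − 1406u + 6216 = 0  ⟹  u² − 19u + 84 = 0
u = 12 or u = 7, giving (12, −3) and (7, 4).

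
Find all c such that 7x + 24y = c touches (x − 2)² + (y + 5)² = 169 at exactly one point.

c = −431 or c = 219

The line touches the circle iff its distance from (2, −5) is 13:
|7·2 + 24·(−5) − c| / √625 = 13
|c − (−106)| = 13·25, so c = 219 or c = −431.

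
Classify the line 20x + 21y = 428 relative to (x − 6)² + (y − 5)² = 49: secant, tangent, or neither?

d² = (20·6 + 21·5 − (428))²/841 = 49; r² = 49.
Since d² = r², the line is tangent.

tangent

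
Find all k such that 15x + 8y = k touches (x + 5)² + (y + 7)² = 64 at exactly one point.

For a tangent, require d(centre, line) = r = 8.
|15·(−5) + 8·(−7) − k| / √289 = 8
|k − (−131)| = 8·17, so k = 5 or k = −267.

k = −267 or k = 5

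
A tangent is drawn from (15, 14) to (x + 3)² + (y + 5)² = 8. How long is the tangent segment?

√677

Centre (−3, −5), r² = 8. |PO|² = (18)² + (19)² = 685.
The tangent meets the radius at right angles, so tangent² = |PO|² − r² = 685 − 8 = 677.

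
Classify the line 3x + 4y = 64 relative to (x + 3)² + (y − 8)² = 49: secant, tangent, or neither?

Centre (−3, 8), r² = 49. Distance² from centre to line = (−41)²/25 = 1681/25.
Since d² > r², the line lies outside the circle.

neither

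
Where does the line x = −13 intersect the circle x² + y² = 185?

The line gives x = −13. Substituting into the circle:
y² − 16 = 0
y = 4 or y = −4, giving (−13, 4) and (−13, −4).

(−13, −4) and (−13, 4)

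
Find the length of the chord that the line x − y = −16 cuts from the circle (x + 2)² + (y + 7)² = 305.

13√2

Express y = x + 16 and substitute into the circle:
2x² + 50x + 228 = 0  ⟹  x² + 25x + 114 = 0
x = −6 or x = −19, giving (−6, 10) and (−19, −3).
|(−6, 10) − (−19, −3)| = √((13)² + (13)²) = 13√2.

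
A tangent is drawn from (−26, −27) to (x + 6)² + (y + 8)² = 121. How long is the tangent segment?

8√10

The centre is (−6, −8) and r = 11. The square of the distance from P to the centre is 400 + 361 = 761.
By the tangent–radius right angle, tangent length = √(|PO|² − r²) = √640 = 8√10.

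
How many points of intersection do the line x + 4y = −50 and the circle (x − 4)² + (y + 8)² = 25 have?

d² = (1·4 + 4·(−8) − (−50))²/17 = 484/17; r² = 25.
Since d² > r², the line lies outside the circle.

0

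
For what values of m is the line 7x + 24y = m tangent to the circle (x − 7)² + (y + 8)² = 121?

m = −418 or m = 132

Tangency holds when the distance from the centre (7, −8) to the line equals the radius 11:
|7·7 + 24·(−8) − m| / √625 = 11
|m − (−143)| = 11·25, so m = 132 or m = −418.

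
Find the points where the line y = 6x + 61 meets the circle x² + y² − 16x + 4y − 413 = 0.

(−12, −11) and (−8, 13)

Substitute y = 6x + 61:
37x² + 740x + 3552 = 0  ⟹  x² + 20x + 96 = 0
x = −8 or x = −12, giving (−8, 13) and (−12, −11).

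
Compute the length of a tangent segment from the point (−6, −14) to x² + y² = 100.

2√33

With centre O = (0, 0), |OP|² = 232 and r² = 100.
The tangent meets the radius at right angles, so tangent² = |PO|² − r² = 232 − 100 = 132.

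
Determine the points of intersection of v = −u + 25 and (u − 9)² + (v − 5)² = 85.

(11, 14) and (18, 7)

Substitute v = −u + 25:
2u² − 58u + 396 = 0  ⟹  u² − 29u + 198 = 0
u = 18 or u = 11, giving (18, 7) and (11, 14).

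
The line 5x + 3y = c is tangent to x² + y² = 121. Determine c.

Tangency holds when the distance from the centre (0, 0) to the line equals the radius 11:
|5·0 + 3·0 − c| / √34 = 11
|c| = 11√34.

c = ±11√34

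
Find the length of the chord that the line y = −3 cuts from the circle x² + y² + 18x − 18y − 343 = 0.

38

Express y = −3 and substitute into the circle:
x² + 18x − 280 = 0
x = 10 or x = −28, giving (10, −3) and (−28, −3).
|(10, −3) − (−28, −3)| = √((38)² + (0)²) = 38.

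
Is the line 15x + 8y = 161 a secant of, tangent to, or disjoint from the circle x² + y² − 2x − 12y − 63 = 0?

Substituting the line into the circle gives 289x² − 3518x + 6433 = 0.
Δ = 12376324 − 7436548 = 4939776.
Two real roots: the line is a secant.

secant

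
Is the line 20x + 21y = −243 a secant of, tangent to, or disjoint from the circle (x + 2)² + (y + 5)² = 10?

disjoint

Substituting the line into the circle gives 841x² + 7284x + 16398 = 0.
Discriminant = (7284)² − 4·841·(16398) = −2106216 < 0.
No real roots: the line does not meet the circle.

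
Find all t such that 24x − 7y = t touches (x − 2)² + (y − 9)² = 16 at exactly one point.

t = −115 or t = 85

For a tangent, require d(centre, line) = r = 4.
|24·2 − 7·9 − t| / √625 = 4
|t − (−15)| = 4·25, so t = 85 or t = −115.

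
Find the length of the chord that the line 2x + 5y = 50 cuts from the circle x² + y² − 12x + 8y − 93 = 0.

2√29

From the line, y = (50 − 2x)/5. Substituting:
29x² − 580x + 2175 = 0  ⟹  x² − 20x + 75 = 0
x = 15 or x = 5, giving (15, 4) and (5, 8).
|(15, 4) − (5, 8)| = √((10)² + (−4)²) = 2√29.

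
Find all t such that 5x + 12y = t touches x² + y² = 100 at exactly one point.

t = −130 or t = 130

The line touches the circle iff its distance from (0, 0) is 10:
|5·0 + 12·0 − t| / √169 = 10
|t| = 10·13, so t = 130 or t = −130.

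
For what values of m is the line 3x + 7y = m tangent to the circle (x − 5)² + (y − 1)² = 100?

m = 22 ± 10√58

For a tangent, require d(centre, line) = r = 10.
|3·5 + 7·1 − m| / √58 = 10
|m − (22)| = 10√58.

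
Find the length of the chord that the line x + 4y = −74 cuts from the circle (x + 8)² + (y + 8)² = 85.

From the line, y = (−74 − x)/4. Substituting:
17x² + 340x + 1428 = 0  ⟹  x² + 20x + 84 = 0
x = −6 or x = −14, giving (−6, −17) and (−14, −15).
|(−6, −17) − (−14, −15)| = √((8)² + (−2)²) = 2√17.

2√17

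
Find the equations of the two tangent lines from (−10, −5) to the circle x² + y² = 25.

y = −5 and 4x − 3y = −25

A line y − (−5) = m(x − (−10)) is tangent when its distance from (0, 0) is 5:
[m·(10) − (5)]² = 25(m² + 1)
3m² − 4m = 0, so m = 0 or m = 4/3.
With m = 0: y = −5. With m = 4/3: 4x − 3y = −25.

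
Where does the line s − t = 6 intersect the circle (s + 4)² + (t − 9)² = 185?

(4, −2) and (7, 1)

From the line, t = s − 6. Substituting:
2s² − 22s + 56 = 0  ⟹  s² − 11s + 28 = 0
s = 7 or s = 4, giving (7, 1) and (4, −2).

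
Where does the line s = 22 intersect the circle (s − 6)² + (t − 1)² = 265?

The line gives s = 22. Substituting into the circle:
t² − 2t − 8 = 0
t = 4 or t = −2, giving (22, 4) and (22, −2).

(22, −2) and (22, 4)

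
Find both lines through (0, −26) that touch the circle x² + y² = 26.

Write the tangent as mx − y + (−26 − m·(0)) = 0 and set its distance from the centre to √26:
[m·(0) − (26)]² = 26(m² + 1)
m² − 25 = 0, so m = −5 or m = 5.
Through (0, −26) these give 5x + y = −26 and 5x − y = 26.

5x + y = −26 and 5x − y = 26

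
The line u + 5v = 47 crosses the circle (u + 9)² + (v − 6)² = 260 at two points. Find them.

(−23, 14) and (7, 8)

From the line, v = (47 − u)/5. Substituting:
26u² + 416u − 4186 = 0  ⟹  u² + 16u − 161 = 0
u = 7 or u = −23, giving (7, 8) and (−23, 14).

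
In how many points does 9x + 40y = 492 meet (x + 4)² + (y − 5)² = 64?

1

Substituting the line into the circle gives 1681x² + 7544x + 8464 = 0.
Discriminant = (7544)² − 4·1681·(8464) = 0.
A repeated root: the line is tangent.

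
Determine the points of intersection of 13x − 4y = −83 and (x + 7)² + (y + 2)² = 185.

(−11, −15) and (−3, 11)

From the line, y = (83 + 13x)/4. Substituting:
185x² + 2590x + 6105 = 0  ⟹  x² + 14x + 33 = 0
x = −3 or x = −11, giving (−3, 11) and (−11, −15).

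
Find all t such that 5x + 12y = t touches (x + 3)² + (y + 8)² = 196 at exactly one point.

The line touches the circle iff its distance from (−3, −8) is 14:
|5·(−3) + 12·(−8) − t| / √169 = 14
|t − (−111)| = 14·13, so t = 71 or t = −293.

t = −293 or t = 71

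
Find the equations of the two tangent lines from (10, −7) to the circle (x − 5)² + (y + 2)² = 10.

3x + y = 23 and x + 3y = −11

A line y − (−7) = m(x − (10)) is tangent when its distance from (5, −2) is √10:
[m·(−5) − (5)]² = 10(m² + 1)
3m² + 10m + 3 = 0, so m = −3 or m = −1/3.
Through (10, −7) these give 3x + y = 23 and x + 3y = −11.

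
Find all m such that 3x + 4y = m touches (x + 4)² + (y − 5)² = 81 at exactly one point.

The line touches the circle iff its distance from (−4, 5) is 9:
|3·(−4) + 4·5 − m| / √25 = 9
|m − (8)| = 9·5, so m = 53 or m = −37.

m = −37 or m = 53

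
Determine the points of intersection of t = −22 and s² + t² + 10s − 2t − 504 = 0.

(−6, −22) and (−4, −22)

From the line, t = −22. Substituting:
s² + 10s + 24 = 0
s = −4 or s = −6, giving (−4, −22) and (−6, −22).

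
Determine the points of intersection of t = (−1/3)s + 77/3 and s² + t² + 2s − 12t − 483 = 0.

(−7, 28) and (17, 20)

Substitute t = (77 − s)/3:
10s² − 100s − 1190 = 0  ⟹  s² − 10s − 119 = 0
s = 17 or s = −7, giving (17, 20) and (−7, 28).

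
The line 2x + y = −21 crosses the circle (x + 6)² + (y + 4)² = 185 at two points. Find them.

(−14, 7) and (−2, −17)

Express y = −2x − 21 and substitute into the circle:
5x² + 80x + 140 = 0  ⟹  x² + 16x + 28 = 0
x = −2 or x = −14, giving (−2, −17) and (−14, 7).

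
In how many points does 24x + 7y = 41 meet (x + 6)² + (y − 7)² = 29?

0

Substituting the line into the circle gives 625x² + 972x + 407 = 0.
Discriminant = (972)² − 4·625·(407) = −72716 < 0.
No real roots: the line does not meet the circle.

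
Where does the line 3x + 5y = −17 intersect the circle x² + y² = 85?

From the line, y = (−17 − 3x)/5. Substituting:
34x² + 102x − 1836 = 0  ⟹  x² + 3x − 54 = 0
x = 6 or x = −9, giving (6, −7) and (−9, 2).

(−9, 2) and (6, −7)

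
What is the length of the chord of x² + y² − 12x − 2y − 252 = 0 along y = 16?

Express y = 16 and substitute into the circle:
x² − 12x − 28 = 0
x = 14 or x = −2, giving (14, 16) and (−2, 16).
|(14, 16) − (−2, 16)| = √((16)² + (0)²) = 16.

16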